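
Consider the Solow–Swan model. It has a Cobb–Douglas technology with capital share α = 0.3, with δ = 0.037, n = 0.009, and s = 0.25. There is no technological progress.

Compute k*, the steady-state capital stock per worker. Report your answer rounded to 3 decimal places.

Steady state requires s·f(k) = (n + δ)·k, i.e. s·k^α = (n + δ)·k.
Dividing both sides by k: k^(1−α) = s / (n + δ).
k^0.7 = 0.25 / (0.009 + 0.037) = 0.25 / 0.046 = 5.4348
k* = 5.4348^(1/0.7) ≈ 11.2270

k* = 11.227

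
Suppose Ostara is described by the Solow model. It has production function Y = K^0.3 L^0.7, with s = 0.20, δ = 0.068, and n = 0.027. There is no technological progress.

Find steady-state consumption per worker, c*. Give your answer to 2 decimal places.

c* = 1.10

Steady state requires s·f(k) = (n + δ)·k, i.e. s·k^α = (n + δ)·k.
Dividing both sides by k: k^(1−α) = s / (n + δ).
k^0.7 = 0.20 / (0.027 + 0.068) = 0.20 / 0.095 = 2.1053
k* = 2.1053^(1/0.7) ≈ 2.8965
y* = (k*)^α = 2.8965^0.3 ≈ 1.3758
c* = (1 − s)·y* = (1 − 0.20) × 1.3758 ≈ 1.1006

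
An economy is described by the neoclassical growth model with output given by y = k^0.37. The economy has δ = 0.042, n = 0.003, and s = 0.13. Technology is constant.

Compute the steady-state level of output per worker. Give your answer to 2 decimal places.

y* ≈ 1.86

Steady state requires s·f(k) = (n + δ)·k, i.e. s·k^α = (n + δ)·k.
Dividing both sides by k: k^(1−α) = s / (n + δ).
k^0.63 = 0.13 / (0.003 + 0.042) = 0.13 / 0.045 = 2.8889
k* = 2.8889^(1/0.63) ≈ 5.3867
y* = (k*)^α = 5.3867^0.37 ≈ 1.8646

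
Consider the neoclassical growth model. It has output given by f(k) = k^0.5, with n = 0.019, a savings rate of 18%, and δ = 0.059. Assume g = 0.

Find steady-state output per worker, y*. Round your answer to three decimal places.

At the steady state, Δk = 0, so s·k^α = (n + δ)·k.
Rearranging, k^(1−α) = s / (n + δ).
k^0.5 = 0.18 / (0.019 + 0.059) = 0.18 / 0.078 = 2.3077
k* = 2.3077^(1/0.5) ≈ 5.3255
y* = (k*)^α = 5.3255^0.5 ≈ 2.3077

y* ≈ 2.308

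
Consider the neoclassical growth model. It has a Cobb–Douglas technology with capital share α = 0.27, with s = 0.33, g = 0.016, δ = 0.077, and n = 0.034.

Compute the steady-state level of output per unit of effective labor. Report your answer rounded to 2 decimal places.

At the steady state, Δk = 0, so s·k^α = (n + g + δ)·k.
Rearranging, k^(1−α) = s / (n + g + δ).
k^0.73 = 0.33 / (0.034 + 0.016 + 0.077) = 0.33 / 0.127 = 2.5984
k* = 2.5984^(1/0.73) ≈ 3.6991
y* = (k*)^α = 3.6991^0.27 ≈ 1.4236

y* = 1.42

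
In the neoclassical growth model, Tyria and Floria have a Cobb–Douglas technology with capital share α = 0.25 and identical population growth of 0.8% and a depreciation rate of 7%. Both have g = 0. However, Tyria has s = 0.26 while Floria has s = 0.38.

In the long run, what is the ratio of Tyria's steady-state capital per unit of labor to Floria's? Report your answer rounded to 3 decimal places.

Steady-state k* = [s/(n + δ)]^(1/(1−α)), so the ratio is [ (s_T/(n + δ)_T) / (s_F/(n + δ)_F) ]^1.3333.
s_T/(n + δ)_T = 0.26/0.078 = 3.3333; s_F/(n + δ)_F = 0.38/0.078 = 4.8718.
Ratio = (3.3333/4.8718)^1.3333 = 0.6842^1.3333 ≈ 0.6029

k*_T / k*_F ≈ 0.603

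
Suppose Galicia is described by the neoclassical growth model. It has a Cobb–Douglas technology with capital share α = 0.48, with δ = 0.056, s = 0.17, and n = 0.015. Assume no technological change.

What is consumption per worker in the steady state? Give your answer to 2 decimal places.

c* = 1.86

Steady state requires s·f(k) = (n + δ)·k, i.e. s·k^α = (n + δ)·k.
Rearranging, k^(1−α) = s / (n + δ).
k^0.52 = 0.17 / (0.015 + 0.056) = 0.17 / 0.071 = 2.3944
k* = 2.3944^(1/0.52) ≈ 5.3607
y* = (k*)^α = 5.3607^0.48 ≈ 2.2389
c* = (1 − s)·y* = (1 − 0.17) × 2.2389 ≈ 1.8583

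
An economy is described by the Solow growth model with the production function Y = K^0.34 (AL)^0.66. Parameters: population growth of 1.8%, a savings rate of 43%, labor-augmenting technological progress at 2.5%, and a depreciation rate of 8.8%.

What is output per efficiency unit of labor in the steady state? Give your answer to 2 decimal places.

y* ≈ 1.84

Steady state requires s·f(k) = (n + g + δ)·k, i.e. s·k^α = (n + g + δ)·k.
Rearranging, k^(1−α) = s / (n + g + δ).
k^0.66 = 0.43 / (0.018 + 0.025 + 0.088) = 0.43 / 0.131 = 3.2824
k* = 3.2824^(1/0.66) ≈ 6.0549
y* = (k*)^α = 6.0549^0.34 ≈ 1.8447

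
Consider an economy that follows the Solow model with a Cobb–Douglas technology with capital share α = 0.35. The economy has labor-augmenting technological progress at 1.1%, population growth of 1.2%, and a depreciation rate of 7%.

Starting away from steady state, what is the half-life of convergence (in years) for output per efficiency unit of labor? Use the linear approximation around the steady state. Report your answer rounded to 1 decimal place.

about 11.5 years

Near the steady state the convergence rate is λ = (1 − α)(n + g + δ).
λ = (1 − 0.35) × 0.093 = 0.65 × 0.093 = 0.06045
Half-life = ln 2 / λ = 0.6931 / 0.06045 ≈ 11.47 years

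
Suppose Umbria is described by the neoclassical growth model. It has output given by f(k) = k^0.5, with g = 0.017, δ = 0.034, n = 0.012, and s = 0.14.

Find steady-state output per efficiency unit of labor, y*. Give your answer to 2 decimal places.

y* ≈ 2.22

In steady state, investment equals break-even investment: s·k^α = (n + g + δ)·k.
Dividing both sides by k: k^(1−α) = s / (n + g + δ).
k^0.5 = 0.14 / (0.012 + 0.017 + 0.034) = 0.14 / 0.063 = 2.2222
k* = 2.2222^(1/0.5) ≈ 4.9382
y* = (k*)^α = 4.9382^0.5 ≈ 2.2222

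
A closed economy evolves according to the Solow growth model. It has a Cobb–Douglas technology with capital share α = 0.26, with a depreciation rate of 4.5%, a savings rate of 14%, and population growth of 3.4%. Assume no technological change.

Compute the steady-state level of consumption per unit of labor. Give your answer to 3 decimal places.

Steady state requires s·f(k) = (n + δ)·k, i.e. s·k^α = (n + δ)·k.
Rearranging, k^(1−α) = s / (n + δ).
k^0.74 = 0.14 / (0.034 + 0.045) = 0.14 / 0.079 = 1.7722
k* = 1.7722^(1/0.74) ≈ 2.1668
y* = (k*)^α = 2.1668^0.26 ≈ 1.2227
c* = (1 − s)·y* = (1 − 0.14) × 1.2227 ≈ 1.0515

c* ≈ 1.052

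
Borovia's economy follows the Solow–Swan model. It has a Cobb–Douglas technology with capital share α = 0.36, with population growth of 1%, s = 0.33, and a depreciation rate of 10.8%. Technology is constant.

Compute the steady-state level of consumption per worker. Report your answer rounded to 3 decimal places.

c* = 1.195

In steady state, investment equals break-even investment: s·k^α = (n + δ)·k.
Dividing both sides by k: k^(1−α) = s / (n + δ).
k^0.64 = 0.33 / (0.010 + 0.108) = 0.33 / 0.118 = 2.7966
k* = 2.7966^(1/0.64) ≈ 4.9872
y* = (k*)^α = 4.9872^0.36 ≈ 1.7833
c* = (1 − s)·y* = (1 − 0.33) × 1.7833 ≈ 1.1948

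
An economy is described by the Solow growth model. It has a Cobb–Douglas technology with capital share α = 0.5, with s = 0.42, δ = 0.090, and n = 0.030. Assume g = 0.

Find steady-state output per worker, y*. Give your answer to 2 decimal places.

y* = 3.50

Steady state requires s·f(k) = (n + δ)·k, i.e. s·k^α = (n + δ)·k.
Rearranging, k^(1−α) = s / (n + δ).
k^0.5 = 0.42 / (0.030 + 0.090) = 0.42 / 0.120 = 3.5000
k* = 3.5000^(1/0.5) ≈ 12.2500
y* = (k*)^α = 12.2500^0.5 ≈ 3.5000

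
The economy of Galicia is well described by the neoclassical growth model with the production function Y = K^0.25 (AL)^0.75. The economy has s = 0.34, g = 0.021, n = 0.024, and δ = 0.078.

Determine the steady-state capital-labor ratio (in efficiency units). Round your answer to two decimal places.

In steady state, investment equals break-even investment: s·k^α = (n + g + δ)·k.
Dividing both sides by k: k^(1−α) = s / (n + g + δ).
k^0.75 = 0.34 / (0.024 + 0.021 + 0.078) = 0.34 / 0.123 = 2.7642
k* = 2.7642^(1/0.75) ≈ 3.8794

k* = 3.88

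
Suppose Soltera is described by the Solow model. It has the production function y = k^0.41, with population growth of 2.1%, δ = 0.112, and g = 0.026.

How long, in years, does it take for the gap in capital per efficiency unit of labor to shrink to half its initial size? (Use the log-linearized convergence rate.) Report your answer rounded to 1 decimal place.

Near the steady state the convergence rate is λ = (1 − α)(n + g + δ).
λ = (1 − 0.41) × 0.159 = 0.59 × 0.159 = 0.09381
Half-life = ln 2 / λ = 0.6931 / 0.09381 ≈ 7.39 years

about 7.4 years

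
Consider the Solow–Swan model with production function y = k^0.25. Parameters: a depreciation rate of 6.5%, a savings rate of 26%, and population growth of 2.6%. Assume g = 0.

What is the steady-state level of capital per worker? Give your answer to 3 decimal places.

k* = 4.054

At the steady state, Δk = 0, so s·k^α = (n + δ)·k.
Rearranging, k^(1−α) = s / (n + δ).
k^0.75 = 0.26 / (0.026 + 0.065) = 0.26 / 0.091 = 2.8571
k* = 2.8571^(1/0.75) ≈ 4.0542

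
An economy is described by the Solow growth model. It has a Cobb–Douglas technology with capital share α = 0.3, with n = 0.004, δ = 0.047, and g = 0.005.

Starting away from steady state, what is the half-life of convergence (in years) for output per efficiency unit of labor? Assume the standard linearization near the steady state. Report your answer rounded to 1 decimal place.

Near the steady state the convergence rate is λ = (1 − α)(n + g + δ).
λ = (1 − 0.3) × 0.056 = 0.7 × 0.056 = 0.0392
Half-life = ln 2 / λ = 0.6931 / 0.0392 ≈ 17.68 years

half-life ≈ 17.7 years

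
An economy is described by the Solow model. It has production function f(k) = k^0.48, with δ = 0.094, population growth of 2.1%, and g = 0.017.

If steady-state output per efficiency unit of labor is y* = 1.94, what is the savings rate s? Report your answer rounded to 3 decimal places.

s ≈ 0.271

In steady state, investment equals break-even investment: s·k^α = (n + g + δ)·k.
Since y* = [s/(n + g + δ)]^(α/(1−α)), we have s/(n + g + δ) = (y*)^((1−α)/α) = 1.94^1.0833 = 2.0501.
Therefore s = 2.0501 × (n + g + δ) = 2.0501 × 0.132 = 0.2706.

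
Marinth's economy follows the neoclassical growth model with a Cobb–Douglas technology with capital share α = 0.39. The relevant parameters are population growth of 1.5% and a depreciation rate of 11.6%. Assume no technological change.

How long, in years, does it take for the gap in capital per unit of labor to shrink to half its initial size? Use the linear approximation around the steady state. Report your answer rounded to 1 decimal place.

half-life ≈ 8.7 years

Near the steady state the convergence rate is λ = (1 − α)(n + δ).
λ = (1 − 0.39) × 0.131 = 0.61 × 0.131 = 0.07991
Half-life = ln 2 / λ = 0.6931 / 0.07991 ≈ 8.67 years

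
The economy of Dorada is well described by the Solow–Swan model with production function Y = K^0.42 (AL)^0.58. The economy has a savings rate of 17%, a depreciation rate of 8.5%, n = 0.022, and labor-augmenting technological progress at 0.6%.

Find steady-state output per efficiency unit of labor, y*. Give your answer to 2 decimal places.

In steady state, investment equals break-even investment: s·k^α = (n + g + δ)·k.
Rearranging, k^(1−α) = s / (n + g + δ).
k^0.58 = 0.17 / (0.022 + 0.006 + 0.085) = 0.17 / 0.113 = 1.5044
k* = 1.5044^(1/0.58) ≈ 2.0221
y* = (k*)^α = 2.0221^0.42 ≈ 1.3441

y* = 1.34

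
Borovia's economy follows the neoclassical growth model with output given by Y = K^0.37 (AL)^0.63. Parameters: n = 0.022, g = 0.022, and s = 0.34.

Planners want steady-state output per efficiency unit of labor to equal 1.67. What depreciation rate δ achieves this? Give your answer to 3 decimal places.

Steady state requires s·f(k) = (n + g + δ)·k, i.e. s·k^α = (n + g + δ)·k.
Since y* = [s/(n + g + δ)]^(α/(1−α)), we have s/(n + g + δ) = (y*)^((1−α)/α) = 1.67^1.7027 = 2.3945.
Therefore n + g + δ = s / 2.3945 = 0.34 / 2.3945 = 0.1420, so δ = 0.1420 − 0.044 = 0.0980.

δ ≈ 0.098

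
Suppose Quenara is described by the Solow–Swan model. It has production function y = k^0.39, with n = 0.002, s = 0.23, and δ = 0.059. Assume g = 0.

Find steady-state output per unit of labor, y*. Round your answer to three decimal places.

At the steady state, Δk = 0, so s·k^α = (n + δ)·k.
Dividing both sides by k: k^(1−α) = s / (n + δ).
k^0.61 = 0.23 / (0.002 + 0.059) = 0.23 / 0.061 = 3.7705
k* = 3.7705^(1/0.61) ≈ 8.8088
y* = (k*)^α = 8.8088^0.39 ≈ 2.3362

y* = 2.336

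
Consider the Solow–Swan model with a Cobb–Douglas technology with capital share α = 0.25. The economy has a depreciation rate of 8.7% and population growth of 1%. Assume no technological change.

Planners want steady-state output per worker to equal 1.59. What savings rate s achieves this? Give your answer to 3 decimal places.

In steady state, investment equals break-even investment: s·k^α = (n + δ)·k.
Since y* = [s/(n + δ)]^(α/(1−α)), we have s/(n + δ) = (y*)^((1−α)/α) = 1.59^3 = 4.0197.
Therefore s = 4.0197 × (n + δ) = 4.0197 × 0.097 = 0.3899.

s ≈ 0.390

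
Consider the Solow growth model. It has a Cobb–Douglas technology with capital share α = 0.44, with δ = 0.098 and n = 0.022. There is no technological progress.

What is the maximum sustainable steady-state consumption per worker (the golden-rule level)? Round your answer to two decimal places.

At the golden rule, f'(k) = n + δ, so α·k^(α−1) = n + δ and k_gold = (α/(n + δ))^(1/(1−α)).
k_gold = (0.44/0.120)^(1/0.56) = 3.6667^1.7857 ≈ 10.1772
c_gold = f(k_gold) − (n + δ)·k_gold = 2.7756 − 0.120×10.1772 ≈ 1.5543

c_gold ≈ 1.55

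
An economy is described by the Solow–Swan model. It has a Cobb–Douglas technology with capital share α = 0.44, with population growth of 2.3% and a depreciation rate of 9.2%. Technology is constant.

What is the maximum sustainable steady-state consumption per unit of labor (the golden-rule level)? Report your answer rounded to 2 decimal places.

At the golden rule, f'(k) = n + δ, so α·k^(α−1) = n + δ and k_gold = (α/(n + δ))^(1/(1−α)).
k_gold = (0.44/0.115)^(1/0.56) = 3.8261^1.7857 ≈ 10.9806
c_gold = f(k_gold) − (n + δ)·k_gold = 2.8700 − 0.115×10.9806 ≈ 1.6072

c_gold ≈ 1.61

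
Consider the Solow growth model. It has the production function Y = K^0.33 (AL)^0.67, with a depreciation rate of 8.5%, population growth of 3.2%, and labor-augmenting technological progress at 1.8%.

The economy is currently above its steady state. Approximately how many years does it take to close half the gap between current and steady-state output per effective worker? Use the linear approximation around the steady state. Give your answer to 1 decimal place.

Near the steady state the convergence rate is λ = (1 − α)(n + g + δ).
λ = (1 − 0.33) × 0.135 = 0.67 × 0.135 = 0.09045
Half-life = ln 2 / λ = 0.6931 / 0.09045 ≈ 7.66 years

about 7.7 years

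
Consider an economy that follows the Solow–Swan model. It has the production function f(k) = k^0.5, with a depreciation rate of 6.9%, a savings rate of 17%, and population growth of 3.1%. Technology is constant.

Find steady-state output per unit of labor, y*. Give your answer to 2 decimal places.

In steady state, investment equals break-even investment: s·k^α = (n + δ)·k.
Rearranging, k^(1−α) = s / (n + δ).
k^0.5 = 0.17 / (0.031 + 0.069) = 0.17 / 0.100 = 1.7000
k* = 1.7000^(1/0.5) ≈ 2.8900
y* = (k*)^α = 2.8900^0.5 ≈ 1.7000

y* ≈ 1.70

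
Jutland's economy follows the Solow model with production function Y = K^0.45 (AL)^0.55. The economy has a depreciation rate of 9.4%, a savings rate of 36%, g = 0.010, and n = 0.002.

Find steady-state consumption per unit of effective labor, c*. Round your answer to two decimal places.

Steady state requires s·f(k) = (n + g + δ)·k, i.e. s·k^α = (n + g + δ)·k.
Rearranging, k^(1−α) = s / (n + g + δ).
k^0.55 = 0.36 / (0.002 + 0.010 + 0.094) = 0.36 / 0.106 = 3.3962
k* = 3.3962^(1/0.55) ≈ 9.2351
y* = (k*)^α = 9.2351^0.45 ≈ 2.7192
c* = (1 − s)·y* = (1 − 0.36) × 2.7192 ≈ 1.7403

c* ≈ 1.74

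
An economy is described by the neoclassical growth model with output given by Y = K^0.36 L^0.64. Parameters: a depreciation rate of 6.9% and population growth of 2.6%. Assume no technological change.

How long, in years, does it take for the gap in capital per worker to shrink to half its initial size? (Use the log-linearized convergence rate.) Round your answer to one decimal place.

Near the steady state the convergence rate is λ = (1 − α)(n + δ).
λ = (1 − 0.36) × 0.095 = 0.64 × 0.095 = 0.0608
Half-life = ln 2 / λ = 0.6931 / 0.0608 ≈ 11.40 years

t_½ ≈ 11.4 years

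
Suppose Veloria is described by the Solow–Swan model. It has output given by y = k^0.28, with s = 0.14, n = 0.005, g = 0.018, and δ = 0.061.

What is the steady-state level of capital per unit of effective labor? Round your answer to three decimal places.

In steady state, investment equals break-even investment: s·k^α = (n + g + δ)·k.
Dividing both sides by k: k^(1−α) = s / (n + g + δ).
k^0.72 = 0.14 / (0.005 + 0.018 + 0.061) = 0.14 / 0.084 = 1.6667
k* = 1.6667^(1/0.72) ≈ 2.0330

k* = 2.033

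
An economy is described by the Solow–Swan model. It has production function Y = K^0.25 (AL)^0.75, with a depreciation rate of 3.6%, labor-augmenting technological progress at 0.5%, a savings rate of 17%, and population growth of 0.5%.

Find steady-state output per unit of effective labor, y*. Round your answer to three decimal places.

y* ≈ 1.546

At the steady state, Δk = 0, so s·k^α = (n + g + δ)·k.
Rearranging, k^(1−α) = s / (n + g + δ).
k^0.75 = 0.17 / (0.005 + 0.005 + 0.036) = 0.17 / 0.046 = 3.6957
k* = 3.6957^(1/0.75) ≈ 5.7139
y* = (k*)^α = 5.7139^0.25 ≈ 1.5461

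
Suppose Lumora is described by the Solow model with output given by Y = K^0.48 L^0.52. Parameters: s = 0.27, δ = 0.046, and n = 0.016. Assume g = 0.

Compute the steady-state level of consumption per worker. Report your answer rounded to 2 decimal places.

c* ≈ 2.84

At the steady state, Δk = 0, so s·k^α = (n + δ)·k.
Rearranging, k^(1−α) = s / (n + δ).
k^0.52 = 0.27 / (0.016 + 0.046) = 0.27 / 0.062 = 4.3548
k* = 4.3548^(1/0.52) ≈ 16.9350
y* = (k*)^α = 16.9350^0.48 ≈ 3.8888
c* = (1 − s)·y* = (1 − 0.27) × 3.8888 ≈ 2.8388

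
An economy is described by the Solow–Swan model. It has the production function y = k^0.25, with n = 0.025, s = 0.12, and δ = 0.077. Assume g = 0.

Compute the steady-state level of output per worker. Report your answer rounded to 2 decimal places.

At the steady state, Δk = 0, so s·k^α = (n + δ)·k.
Rearranging, k^(1−α) = s / (n + δ).
k^0.75 = 0.12 / (0.025 + 0.077) = 0.12 / 0.102 = 1.1765
k* = 1.1765^(1/0.75) ≈ 1.2420
y* = (k*)^α = 1.2420^0.25 ≈ 1.0557

y* = 1.06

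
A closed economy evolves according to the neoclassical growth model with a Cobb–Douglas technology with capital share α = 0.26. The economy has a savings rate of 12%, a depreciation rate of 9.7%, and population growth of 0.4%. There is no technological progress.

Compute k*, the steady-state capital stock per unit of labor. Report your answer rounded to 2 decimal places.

At the steady state, Δk = 0, so s·k^α = (n + δ)·k.
Rearranging, k^(1−α) = s / (n + δ).
k^0.74 = 0.12 / (0.004 + 0.097) = 0.12 / 0.101 = 1.1881
k* = 1.1881^(1/0.74) ≈ 1.2623

k* = 1.26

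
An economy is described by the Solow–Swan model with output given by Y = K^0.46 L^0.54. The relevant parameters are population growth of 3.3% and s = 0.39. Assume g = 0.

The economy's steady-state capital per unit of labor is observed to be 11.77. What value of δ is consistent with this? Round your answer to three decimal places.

δ ≈ 0.070

Steady state requires s·f(k) = (n + δ)·k, i.e. s·k^α = (n + δ)·k.
So s / (n + δ) = (k*)^(1−α) = 11.77^0.54 = 3.7863.
Therefore n + δ = s / 3.7863 = 0.39 / 3.7863 = 0.1030, so δ = 0.1030 − 0.033 = 0.0700.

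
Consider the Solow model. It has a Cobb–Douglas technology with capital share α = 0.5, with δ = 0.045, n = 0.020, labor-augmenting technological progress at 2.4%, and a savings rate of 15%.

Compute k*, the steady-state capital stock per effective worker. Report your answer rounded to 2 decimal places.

k* = 2.84

Steady state requires s·f(k) = (n + g + δ)·k, i.e. s·k^α = (n + g + δ)·k.
Rearranging, k^(1−α) = s / (n + g + δ).
k^0.5 = 0.15 / (0.020 + 0.024 + 0.045) = 0.15 / 0.089 = 1.6854
k* = 1.6854^(1/0.5) ≈ 2.8406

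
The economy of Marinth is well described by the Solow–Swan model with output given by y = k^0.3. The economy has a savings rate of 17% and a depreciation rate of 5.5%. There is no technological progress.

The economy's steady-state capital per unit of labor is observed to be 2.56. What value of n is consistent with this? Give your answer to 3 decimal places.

In steady state, investment equals break-even investment: s·k^α = (n + δ)·k.
So s / (n + δ) = (k*)^(1−α) = 2.56^0.7 = 1.9309.
Therefore n + δ = s / 1.9309 = 0.17 / 1.9309 = 0.0880, so n = 0.0880 − 0.055 = 0.0330.

n ≈ 0.033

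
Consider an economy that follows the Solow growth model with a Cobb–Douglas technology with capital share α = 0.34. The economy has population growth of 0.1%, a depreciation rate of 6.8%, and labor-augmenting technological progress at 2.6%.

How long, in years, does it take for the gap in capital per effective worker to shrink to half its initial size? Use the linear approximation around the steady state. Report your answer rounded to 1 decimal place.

Near the steady state the convergence rate is λ = (1 − α)(n + g + δ).
λ = (1 − 0.34) × 0.095 = 0.66 × 0.095 = 0.0627
Half-life = ln 2 / λ = 0.6931 / 0.0627 ≈ 11.05 years

half-life ≈ 11.1 years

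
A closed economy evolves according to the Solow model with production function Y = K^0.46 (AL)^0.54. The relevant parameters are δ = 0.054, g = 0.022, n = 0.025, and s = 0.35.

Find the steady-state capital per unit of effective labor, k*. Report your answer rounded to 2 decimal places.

In steady state, investment equals break-even investment: s·k^α = (n + g + δ)·k.
Rearranging, k^(1−α) = s / (n + g + δ).
k^0.54 = 0.35 / (0.025 + 0.022 + 0.054) = 0.35 / 0.101 = 3.4653
k* = 3.4653^(1/0.54) ≈ 9.9890

k* ≈ 9.99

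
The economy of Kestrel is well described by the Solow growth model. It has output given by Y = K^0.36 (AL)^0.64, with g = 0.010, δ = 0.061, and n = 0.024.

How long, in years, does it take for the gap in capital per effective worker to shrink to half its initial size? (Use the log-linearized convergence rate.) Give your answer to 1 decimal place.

about 11.4 years

Near the steady state the convergence rate is λ = (1 − α)(n + g + δ).
λ = (1 − 0.36) × 0.095 = 0.64 × 0.095 = 0.0608
Half-life = ln 2 / λ = 0.6931 / 0.0608 ≈ 11.40 years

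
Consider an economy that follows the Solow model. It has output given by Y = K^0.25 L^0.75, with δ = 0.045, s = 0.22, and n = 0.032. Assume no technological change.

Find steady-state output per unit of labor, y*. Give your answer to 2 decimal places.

In steady state, investment equals break-even investment: s·k^α = (n + δ)·k.
Rearranging, k^(1−α) = s / (n + δ).
k^0.75 = 0.22 / (0.032 + 0.045) = 0.22 / 0.077 = 2.8571
k* = 2.8571^(1/0.75) ≈ 4.0542
y* = (k*)^α = 4.0542^0.25 ≈ 1.4190

y* = 1.42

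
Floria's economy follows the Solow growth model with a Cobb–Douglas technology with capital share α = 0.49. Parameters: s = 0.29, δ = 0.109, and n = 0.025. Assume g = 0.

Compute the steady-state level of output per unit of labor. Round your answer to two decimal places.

In steady state, investment equals break-even investment: s·k^α = (n + δ)·k.
Rearranging, k^(1−α) = s / (n + δ).
k^0.51 = 0.29 / (0.025 + 0.109) = 0.29 / 0.134 = 2.1642
k* = 2.1642^(1/0.51) ≈ 4.5441
y* = (k*)^α = 4.5441^0.49 ≈ 2.0997

y* = 2.10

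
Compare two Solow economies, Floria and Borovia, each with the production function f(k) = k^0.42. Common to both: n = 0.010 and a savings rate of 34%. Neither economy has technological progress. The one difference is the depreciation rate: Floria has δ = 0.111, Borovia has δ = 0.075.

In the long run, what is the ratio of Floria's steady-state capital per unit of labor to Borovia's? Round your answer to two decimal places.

Steady-state k* = [s/(n + δ)]^(1/(1−α)), so the ratio is [ (s_F/(n + δ)_F) / (s_B/(n + δ)_B) ]^1.7241.
s_F/(n + δ)_F = 0.34/0.121 = 2.8099; s_B/(n + δ)_B = 0.34/0.085 = 4.0000.
Ratio = (2.8099/4.0000)^1.7241 = 0.7025^1.7241 ≈ 0.5440

k*_F / k*_B ≈ 0.54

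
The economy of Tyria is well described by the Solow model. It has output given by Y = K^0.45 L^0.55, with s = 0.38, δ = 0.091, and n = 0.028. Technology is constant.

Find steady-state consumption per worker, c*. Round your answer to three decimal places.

c* = 1.603

At the steady state, Δk = 0, so s·k^α = (n + δ)·k.
Dividing both sides by k: k^(1−α) = s / (n + δ).
k^0.55 = 0.38 / (0.028 + 0.091) = 0.38 / 0.119 = 3.1933
k* = 3.1933^(1/0.55) ≈ 8.2566
y* = (k*)^α = 8.2566^0.45 ≈ 2.5856
c* = (1 − s)·y* = (1 − 0.38) × 2.5856 ≈ 1.6031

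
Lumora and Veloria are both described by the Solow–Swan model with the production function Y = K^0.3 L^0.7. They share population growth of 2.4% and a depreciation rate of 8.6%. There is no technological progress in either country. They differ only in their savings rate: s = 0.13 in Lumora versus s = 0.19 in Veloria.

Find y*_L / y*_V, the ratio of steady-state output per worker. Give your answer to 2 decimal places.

Steady-state y* = [s/(n + δ)]^(α/(1−α)), so the ratio is [ (s_L/(n + δ)_L) / (s_V/(n + δ)_V) ]^0.4286.
s_L/(n + δ)_L = 0.13/0.110 = 1.1818; s_V/(n + δ)_V = 0.19/0.110 = 1.7273.
Ratio = (1.1818/1.7273)^0.4286 = 0.6842^0.4286 ≈ 0.8499

y*_L / y*_V ≈ 0.85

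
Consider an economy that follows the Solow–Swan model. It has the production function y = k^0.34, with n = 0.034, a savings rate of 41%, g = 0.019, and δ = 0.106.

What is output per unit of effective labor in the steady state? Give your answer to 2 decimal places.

y* = 1.63

In steady state, investment equals break-even investment: s·k^α = (n + g + δ)·k.
Dividing both sides by k: k^(1−α) = s / (n + g + δ).
k^0.66 = 0.41 / (0.034 + 0.019 + 0.106) = 0.41 / 0.159 = 2.5786
k* = 2.5786^(1/0.66) ≈ 4.2006
y* = (k*)^α = 4.2006^0.34 ≈ 1.6290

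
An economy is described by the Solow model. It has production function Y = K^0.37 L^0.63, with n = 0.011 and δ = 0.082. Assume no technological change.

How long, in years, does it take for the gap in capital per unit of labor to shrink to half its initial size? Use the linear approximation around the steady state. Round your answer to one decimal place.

half-life ≈ 11.8 years

Near the steady state the convergence rate is λ = (1 − α)(n + δ).
λ = (1 − 0.37) × 0.093 = 0.63 × 0.093 = 0.05859
Half-life = ln 2 / λ = 0.6931 / 0.05859 ≈ 11.83 years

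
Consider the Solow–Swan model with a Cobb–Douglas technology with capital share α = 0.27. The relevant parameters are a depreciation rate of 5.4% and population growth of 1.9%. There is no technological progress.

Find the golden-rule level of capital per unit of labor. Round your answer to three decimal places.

k_gold ≈ 6.000

The golden rule sets f'(k) = n + δ, i.e. α·k^(α−1) = n + δ.
So k^(1−α) = α / (n + δ) = 0.27 / 0.073 = 3.6986.
k_gold = 3.6986^(1/0.73) ≈ 5.9998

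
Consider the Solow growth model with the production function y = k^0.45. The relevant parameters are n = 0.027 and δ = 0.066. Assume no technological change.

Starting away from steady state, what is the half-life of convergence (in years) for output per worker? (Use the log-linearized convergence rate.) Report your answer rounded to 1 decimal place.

t_½ ≈ 13.6 years

Near the steady state the convergence rate is λ = (1 − α)(n + δ).
λ = (1 − 0.45) × 0.093 = 0.55 × 0.093 = 0.05115
Half-life = ln 2 / λ = 0.6931 / 0.05115 ≈ 13.55 years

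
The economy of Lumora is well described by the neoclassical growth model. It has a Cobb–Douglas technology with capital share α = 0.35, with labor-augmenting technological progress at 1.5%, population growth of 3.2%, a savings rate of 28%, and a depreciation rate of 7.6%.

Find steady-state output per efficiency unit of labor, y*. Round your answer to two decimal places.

Steady state requires s·f(k) = (n + g + δ)·k, i.e. s·k^α = (n + g + δ)·k.
Dividing both sides by k: k^(1−α) = s / (n + g + δ).
k^0.65 = 0.28 / (0.032 + 0.015 + 0.076) = 0.28 / 0.123 = 2.2764
k* = 2.2764^(1/0.65) ≈ 3.5450
y* = (k*)^α = 3.5450^0.35 ≈ 1.5573

y* = 1.56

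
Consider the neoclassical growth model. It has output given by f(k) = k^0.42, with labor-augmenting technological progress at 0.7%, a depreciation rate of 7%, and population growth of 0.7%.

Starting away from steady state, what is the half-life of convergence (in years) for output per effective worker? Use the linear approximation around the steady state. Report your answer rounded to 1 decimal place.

about 14.2 years

Near the steady state the convergence rate is λ = (1 − α)(n + g + δ).
λ = (1 − 0.42) × 0.084 = 0.58 × 0.084 = 0.04872
Half-life = ln 2 / λ = 0.6931 / 0.04872 ≈ 14.23 years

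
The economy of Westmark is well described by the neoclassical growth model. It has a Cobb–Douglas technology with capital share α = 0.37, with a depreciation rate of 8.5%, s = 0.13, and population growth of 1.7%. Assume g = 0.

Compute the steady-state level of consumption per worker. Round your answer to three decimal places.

c* = 1.003

In steady state, investment equals break-even investment: s·k^α = (n + δ)·k.
Rearranging, k^(1−α) = s / (n + δ).
k^0.63 = 0.13 / (0.017 + 0.085) = 0.13 / 0.102 = 1.2745
k* = 1.2745^(1/0.63) ≈ 1.4696
y* = (k*)^α = 1.4696^0.37 ≈ 1.1531
c* = (1 − s)·y* = (1 − 0.13) × 1.1531 ≈ 1.0032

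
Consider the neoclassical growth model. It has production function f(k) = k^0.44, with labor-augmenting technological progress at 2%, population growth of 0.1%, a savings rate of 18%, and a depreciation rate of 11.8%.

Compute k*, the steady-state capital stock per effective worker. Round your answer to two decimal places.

k* ≈ 1.59

At the steady state, Δk = 0, so s·k^α = (n + g + δ)·k.
Rearranging, k^(1−α) = s / (n + g + δ).
k^0.56 = 0.18 / (0.001 + 0.020 + 0.118) = 0.18 / 0.139 = 1.2950
k* = 1.2950^(1/0.56) ≈ 1.5867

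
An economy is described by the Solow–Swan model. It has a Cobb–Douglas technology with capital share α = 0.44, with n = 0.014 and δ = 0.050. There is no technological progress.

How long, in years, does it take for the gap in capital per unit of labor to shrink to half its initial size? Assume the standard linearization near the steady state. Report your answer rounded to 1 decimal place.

Near the steady state the convergence rate is λ = (1 − α)(n + δ).
λ = (1 − 0.44) × 0.064 = 0.56 × 0.064 = 0.03584
Half-life = ln 2 / λ = 0.6931 / 0.03584 ≈ 19.34 years

t_½ ≈ 19.3 years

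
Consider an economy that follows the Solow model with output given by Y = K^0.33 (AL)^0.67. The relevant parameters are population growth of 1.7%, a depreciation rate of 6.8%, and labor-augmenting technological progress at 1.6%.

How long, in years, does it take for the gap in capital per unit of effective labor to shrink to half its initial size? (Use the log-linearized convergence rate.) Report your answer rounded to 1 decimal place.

Near the steady state the convergence rate is λ = (1 − α)(n + g + δ).
λ = (1 − 0.33) × 0.101 = 0.67 × 0.101 = 0.06767
Half-life = ln 2 / λ = 0.6931 / 0.06767 ≈ 10.24 years

t_½ ≈ 10.2 years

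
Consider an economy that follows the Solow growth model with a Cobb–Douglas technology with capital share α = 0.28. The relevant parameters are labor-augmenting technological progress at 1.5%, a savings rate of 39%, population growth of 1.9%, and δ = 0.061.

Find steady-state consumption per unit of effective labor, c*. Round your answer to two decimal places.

At the steady state, Δk = 0, so s·k^α = (n + g + δ)·k.
Dividing both sides by k: k^(1−α) = s / (n + g + δ).
k^0.72 = 0.39 / (0.019 + 0.015 + 0.061) = 0.39 / 0.095 = 4.1053
k* = 4.1053^(1/0.72) ≈ 7.1100
y* = (k*)^α = 7.1100^0.28 ≈ 1.7319
c* = (1 − s)·y* = (1 − 0.39) × 1.7319 ≈ 1.0565

c* = 1.06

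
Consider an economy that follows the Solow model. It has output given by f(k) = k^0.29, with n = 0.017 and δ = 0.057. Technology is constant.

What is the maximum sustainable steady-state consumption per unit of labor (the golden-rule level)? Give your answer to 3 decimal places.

At the golden rule, f'(k) = n + δ, so α·k^(α−1) = n + δ and k_gold = (α/(n + δ))^(1/(1−α)).
k_gold = (0.29/0.074)^(1/0.71) = 3.9189^1.4085 ≈ 6.8465
c_gold = f(k_gold) − (n + δ)·k_gold = 1.7470 − 0.074×6.8465 ≈ 1.2404

c_gold ≈ 1.240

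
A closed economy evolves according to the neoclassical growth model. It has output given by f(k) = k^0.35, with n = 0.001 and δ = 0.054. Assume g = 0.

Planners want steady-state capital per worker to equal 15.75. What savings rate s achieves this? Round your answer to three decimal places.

At the steady state, Δk = 0, so s·k^α = (n + δ)·k.
So s / (n + δ) = (k*)^(1−α) = 15.75^0.65 = 6.0011.
Therefore s = 6.0011 × (n + δ) = 6.0011 × 0.055 = 0.3301.

s ≈ 0.330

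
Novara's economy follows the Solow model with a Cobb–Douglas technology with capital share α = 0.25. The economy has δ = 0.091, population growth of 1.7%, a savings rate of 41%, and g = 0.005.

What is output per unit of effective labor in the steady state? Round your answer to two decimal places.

y* = 1.54

Steady state requires s·f(k) = (n + g + δ)·k, i.e. s·k^α = (n + g + δ)·k.
Rearranging, k^(1−α) = s / (n + g + δ).
k^0.75 = 0.41 / (0.017 + 0.005 + 0.091) = 0.41 / 0.113 = 3.6283
k* = 3.6283^(1/0.75) ≈ 5.5753
y* = (k*)^α = 5.5753^0.25 ≈ 1.5366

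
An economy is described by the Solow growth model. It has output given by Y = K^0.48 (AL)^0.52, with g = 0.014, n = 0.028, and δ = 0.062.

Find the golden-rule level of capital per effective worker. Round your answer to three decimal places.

k_gold ≈ 18.938

The golden rule sets f'(k) = n + g + δ, i.e. α·k^(α−1) = n + g + δ.
So k^(1−α) = α / (n + g + δ) = 0.48 / 0.104 = 4.6154.
k_gold = 4.6154^(1/0.52) ≈ 18.9376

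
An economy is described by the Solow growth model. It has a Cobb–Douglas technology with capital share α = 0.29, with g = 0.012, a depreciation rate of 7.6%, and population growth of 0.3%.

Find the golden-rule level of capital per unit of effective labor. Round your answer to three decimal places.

k_gold ≈ 5.116

The golden rule sets f'(k) = n + g + δ, i.e. α·k^(α−1) = n + g + δ.
So k^(1−α) = α / (n + g + δ) = 0.29 / 0.091 = 3.1868.
k_gold = 3.1868^(1/0.71) ≈ 5.1162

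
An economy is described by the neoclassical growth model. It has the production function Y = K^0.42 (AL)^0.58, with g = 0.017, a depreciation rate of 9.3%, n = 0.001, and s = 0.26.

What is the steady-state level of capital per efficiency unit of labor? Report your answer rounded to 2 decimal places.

In steady state, investment equals break-even investment: s·k^α = (n + g + δ)·k.
Dividing both sides by k: k^(1−α) = s / (n + g + δ).
k^0.58 = 0.26 / (0.001 + 0.017 + 0.093) = 0.26 / 0.111 = 2.3423
k* = 2.3423^(1/0.58) ≈ 4.3383

k* = 4.34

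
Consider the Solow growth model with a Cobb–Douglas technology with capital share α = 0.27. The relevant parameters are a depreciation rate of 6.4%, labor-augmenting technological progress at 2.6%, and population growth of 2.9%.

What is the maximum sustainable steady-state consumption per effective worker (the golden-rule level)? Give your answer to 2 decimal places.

c_gold ≈ 0.99

At the golden rule, f'(k) = n + g + δ, so α·k^(α−1) = n + g + δ and k_gold = (α/(n + g + δ))^(1/(1−α)).
k_gold = (0.27/0.119)^(1/0.73) = 2.2689^1.3699 ≈ 3.0721
c_gold = f(k_gold) − (n + g + δ)·k_gold = 1.3540 − 0.119×3.0721 ≈ 0.9884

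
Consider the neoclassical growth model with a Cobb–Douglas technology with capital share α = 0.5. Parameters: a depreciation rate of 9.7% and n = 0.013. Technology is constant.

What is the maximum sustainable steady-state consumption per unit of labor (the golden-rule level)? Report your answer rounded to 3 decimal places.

c_gold ≈ 2.273

At the golden rule, f'(k) = n + δ, so α·k^(α−1) = n + δ and k_gold = (α/(n + δ))^(1/(1−α)).
k_gold = (0.5/0.110)^(1/0.5) = 4.5455^2 ≈ 20.6616
c_gold = f(k_gold) − (n + δ)·k_gold = 4.5455 − 0.110×20.6616 ≈ 2.2727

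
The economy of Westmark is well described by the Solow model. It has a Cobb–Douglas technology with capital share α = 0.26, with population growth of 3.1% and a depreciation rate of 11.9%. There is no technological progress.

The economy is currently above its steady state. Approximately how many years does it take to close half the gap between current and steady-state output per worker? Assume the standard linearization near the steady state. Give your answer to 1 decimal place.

Near the steady state the convergence rate is λ = (1 − α)(n + δ).
λ = (1 − 0.26) × 0.150 = 0.74 × 0.150 = 0.1110
Half-life = ln 2 / λ = 0.6931 / 0.1110 ≈ 6.24 years

t_½ ≈ 6.2 years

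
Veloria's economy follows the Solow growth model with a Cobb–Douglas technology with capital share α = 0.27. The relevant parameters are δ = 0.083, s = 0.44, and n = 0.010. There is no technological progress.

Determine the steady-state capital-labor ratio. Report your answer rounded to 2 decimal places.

Steady state requires s·f(k) = (n + δ)·k, i.e. s·k^α = (n + δ)·k.
Rearranging, k^(1−α) = s / (n + δ).
k^0.73 = 0.44 / (0.010 + 0.083) = 0.44 / 0.093 = 4.7312
k* = 4.7312^(1/0.73) ≈ 8.4066

k* ≈ 8.41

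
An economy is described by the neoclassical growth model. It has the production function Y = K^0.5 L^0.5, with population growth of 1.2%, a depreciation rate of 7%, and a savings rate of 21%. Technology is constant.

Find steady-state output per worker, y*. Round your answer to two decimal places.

At the steady state, Δk = 0, so s·k^α = (n + δ)·k.
Rearranging, k^(1−α) = s / (n + δ).
k^0.5 = 0.21 / (0.012 + 0.070) = 0.21 / 0.082 = 2.5610
k* = 2.5610^(1/0.5) ≈ 6.5587
y* = (k*)^α = 6.5587^0.5 ≈ 2.5610

y* = 2.56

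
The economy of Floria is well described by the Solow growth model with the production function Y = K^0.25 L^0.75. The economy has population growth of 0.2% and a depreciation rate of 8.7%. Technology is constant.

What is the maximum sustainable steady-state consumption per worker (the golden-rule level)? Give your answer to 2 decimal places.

At the golden rule, f'(k) = n + δ, so α·k^(α−1) = n + δ and k_gold = (α/(n + δ))^(1/(1−α)).
k_gold = (0.25/0.089)^(1/0.75) = 2.8090^1.3333 ≈ 3.9633
c_gold = f(k_gold) − (n + δ)·k_gold = 1.4110 − 0.089×3.9633 ≈ 1.0583

c_gold ≈ 1.06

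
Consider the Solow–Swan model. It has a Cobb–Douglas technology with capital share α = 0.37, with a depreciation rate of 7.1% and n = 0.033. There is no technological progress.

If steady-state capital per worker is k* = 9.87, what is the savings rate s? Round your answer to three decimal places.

s ≈ 0.440

Steady state requires s·f(k) = (n + δ)·k, i.e. s·k^α = (n + δ)·k.
So s / (n + δ) = (k*)^(1−α) = 9.87^0.63 = 4.2308.
Therefore s = 4.2308 × (n + δ) = 4.2308 × 0.104 = 0.4400.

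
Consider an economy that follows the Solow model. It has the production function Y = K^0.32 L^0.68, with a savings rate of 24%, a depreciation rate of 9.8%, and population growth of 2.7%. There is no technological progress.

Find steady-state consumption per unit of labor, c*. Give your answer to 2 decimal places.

In steady state, investment equals break-even investment: s·k^α = (n + δ)·k.
Rearranging, k^(1−α) = s / (n + δ).
k^0.68 = 0.24 / (0.027 + 0.098) = 0.24 / 0.125 = 1.9200
k* = 1.9200^(1/0.68) ≈ 2.6099
y* = (k*)^α = 2.6099^0.32 ≈ 1.3593
c* = (1 − s)·y* = (1 − 0.24) × 1.3593 ≈ 1.0331

c* = 1.03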